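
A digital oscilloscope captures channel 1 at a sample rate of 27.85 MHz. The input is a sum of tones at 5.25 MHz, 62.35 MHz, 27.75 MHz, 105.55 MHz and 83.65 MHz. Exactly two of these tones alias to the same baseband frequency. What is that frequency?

fs/2 = 13.925 MHz.
5.25 MHz ≤ fs/2 = 13.925 MHz, passes unchanged.
62.35 MHz mod fs = 6.65 MHz.
6.65 MHz ≤ fs/2 = 13.925 MHz, appears at 6.65 MHz.
27.75 MHz > fs/2 = 13.925 MHz, folds to fs − 27.75 MHz = 0.1 MHz.
105.55 MHz mod fs = 22 MHz.
22 MHz > fs/2 = 13.925 MHz, folds to fs − 22 MHz = 5.85 MHz.
83.65 MHz mod fs = 0.1 MHz.
0.1 MHz ≤ fs/2 = 13.925 MHz, appears at 0.1 MHz.
27.75 MHz and 83.65 MHz both map to 0.1 MHz.

0.1 MHz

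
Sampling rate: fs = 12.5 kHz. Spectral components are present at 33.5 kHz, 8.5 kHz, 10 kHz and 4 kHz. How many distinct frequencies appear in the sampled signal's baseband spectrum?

2

fs/2 = 6.25 kHz.
33.5 kHz mod fs = 8.5 kHz.
8.5 kHz > fs/2 = 6.25 kHz, folds to fs − 8.5 kHz = 4 kHz.
8.5 kHz > fs/2 = 6.25 kHz, folds to fs − 8.5 kHz = 4 kHz.
10 kHz > fs/2 = 6.25 kHz, folds to fs − 10 kHz = 2.5 kHz.
4 kHz ≤ fs/2 = 6.25 kHz, passes unchanged.
Distinct values: {2.5 kHz, 4 kHz} → 2.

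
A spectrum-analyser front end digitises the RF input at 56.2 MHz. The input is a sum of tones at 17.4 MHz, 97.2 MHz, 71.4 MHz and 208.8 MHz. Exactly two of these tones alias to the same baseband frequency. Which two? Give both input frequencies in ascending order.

71.4 MHz, 97.2 MHz

fs/2 = 28.1 MHz.
17.4 MHz ≤ fs/2 = 28.1 MHz, passes unchanged.
97.2 MHz mod fs = 41 MHz.
41 MHz > fs/2 = 28.1 MHz, folds to fs − 41 MHz = 15.2 MHz.
71.4 MHz mod fs = 15.2 MHz.
15.2 MHz ≤ fs/2 = 28.1 MHz, appears at 15.2 MHz.
208.8 MHz mod fs = 40.2 MHz.
40.2 MHz > fs/2 = 28.1 MHz, folds to fs − 40.2 MHz = 16 MHz.
71.4 MHz and 97.2 MHz both map to 15.2 MHz.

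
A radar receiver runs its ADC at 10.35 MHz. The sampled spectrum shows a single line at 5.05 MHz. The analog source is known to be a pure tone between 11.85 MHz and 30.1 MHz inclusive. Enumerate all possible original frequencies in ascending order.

Frequencies that alias to 5.05 MHz are k·fs ± 5.05 MHz for integer k ≥ 0.
k=0: 5.05 MHz.
k=1: 5.3 MHz, 15.4 MHz.
k=2: 15.65 MHz, 25.75 MHz.
k=3: 26 MHz, 36.1 MHz.
k=4: 36.35 MHz, 46.45 MHz.
Within [11.85 MHz, 30.1 MHz]: 15.4 MHz, 15.65 MHz, 25.75 MHz, 26 MHz.

15.4 MHz, 15.65 MHz, 25.75 MHz, 26 MHz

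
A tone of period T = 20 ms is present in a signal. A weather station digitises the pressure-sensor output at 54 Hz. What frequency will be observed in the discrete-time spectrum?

T = 20 ms → f = 1/T = 50 Hz.
50 Hz > fs/2 = 27 Hz, folds to fs − 50 Hz = 4 Hz.

4 Hz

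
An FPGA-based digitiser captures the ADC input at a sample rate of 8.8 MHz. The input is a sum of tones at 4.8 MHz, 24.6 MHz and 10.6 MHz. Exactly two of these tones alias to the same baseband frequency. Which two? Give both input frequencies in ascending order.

10.6 MHz, 24.6 MHz

fs/2 = 4.4 MHz.
4.8 MHz > fs/2 = 4.4 MHz, folds to fs − 4.8 MHz = 4 MHz.
24.6 MHz mod fs = 7 MHz.
7 MHz > fs/2 = 4.4 MHz, folds to fs − 7 MHz = 1.8 MHz.
10.6 MHz mod fs = 1.8 MHz.
1.8 MHz ≤ fs/2 = 4.4 MHz, appears at 1.8 MHz.
10.6 MHz and 24.6 MHz both map to 1.8 MHz.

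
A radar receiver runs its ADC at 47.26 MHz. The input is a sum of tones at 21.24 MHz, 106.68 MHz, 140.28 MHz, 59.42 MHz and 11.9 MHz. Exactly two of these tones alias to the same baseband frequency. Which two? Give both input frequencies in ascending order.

fs/2 = 23.63 MHz.
21.24 MHz ≤ fs/2 = 23.63 MHz, passes unchanged.
106.68 MHz mod fs = 12.16 MHz.
12.16 MHz ≤ fs/2 = 23.63 MHz, appears at 12.16 MHz.
140.28 MHz mod fs = 45.76 MHz.
45.76 MHz > fs/2 = 23.63 MHz, folds to fs − 45.76 MHz = 1.5 MHz.
59.42 MHz mod fs = 12.16 MHz.
12.16 MHz ≤ fs/2 = 23.63 MHz, appears at 12.16 MHz.
11.9 MHz ≤ fs/2 = 23.63 MHz, passes unchanged.
59.42 MHz and 106.68 MHz both map to 12.16 MHz.

59.42 MHz, 106.68 MHz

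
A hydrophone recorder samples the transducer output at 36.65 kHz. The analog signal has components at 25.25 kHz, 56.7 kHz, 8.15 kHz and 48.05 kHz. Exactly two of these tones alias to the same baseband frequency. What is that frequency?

11.4 kHz

fs/2 = 18.325 kHz.
25.25 kHz > fs/2 = 18.325 kHz, folds to fs − 25.25 kHz = 11.4 kHz.
56.7 kHz mod fs = 20.05 kHz.
20.05 kHz > fs/2 = 18.325 kHz, folds to fs − 20.05 kHz = 16.6 kHz.
8.15 kHz ≤ fs/2 = 18.325 kHz, passes unchanged.
48.05 kHz mod fs = 11.4 kHz.
11.4 kHz ≤ fs/2 = 18.325 kHz, appears at 11.4 kHz.
25.25 kHz and 48.05 kHz both map to 11.4 kHz.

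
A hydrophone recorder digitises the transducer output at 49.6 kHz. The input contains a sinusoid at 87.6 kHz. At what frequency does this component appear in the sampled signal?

11.6 kHz

87.6 kHz mod fs = 38 kHz.
38 kHz > fs/2 = 24.8 kHz, folds to fs − 38 kHz = 11.6 kHz.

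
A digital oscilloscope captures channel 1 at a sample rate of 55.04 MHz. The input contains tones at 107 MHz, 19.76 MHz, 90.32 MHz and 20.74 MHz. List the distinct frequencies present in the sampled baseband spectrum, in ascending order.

fs/2 = 27.52 MHz.
107 MHz mod fs = 51.96 MHz.
51.96 MHz > fs/2 = 27.52 MHz, folds to fs − 51.96 MHz = 3.08 MHz.
19.76 MHz ≤ fs/2 = 27.52 MHz, passes unchanged.
90.32 MHz mod fs = 35.28 MHz.
35.28 MHz > fs/2 = 27.52 MHz, folds to fs − 35.28 MHz = 19.76 MHz.
20.74 MHz ≤ fs/2 = 27.52 MHz, passes unchanged.
Distinct values: {3.08 MHz, 19.76 MHz, 20.74 MHz}.

3.08 MHz, 19.76 MHz, 20.74 MHz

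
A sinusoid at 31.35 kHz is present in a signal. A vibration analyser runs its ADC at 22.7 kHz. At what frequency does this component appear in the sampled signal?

31.35 kHz mod fs = 8.65 kHz.
8.65 kHz ≤ fs/2 = 11.35 kHz, appears at 8.65 kHz.

8.65 kHz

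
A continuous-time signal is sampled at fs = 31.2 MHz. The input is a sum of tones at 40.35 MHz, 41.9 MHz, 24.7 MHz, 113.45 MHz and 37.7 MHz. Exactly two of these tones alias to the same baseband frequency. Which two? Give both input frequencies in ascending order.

24.7 MHz, 37.7 MHz

fs/2 = 15.6 MHz.
40.35 MHz mod fs = 9.15 MHz.
9.15 MHz ≤ fs/2 = 15.6 MHz, appears at 9.15 MHz.
41.9 MHz mod fs = 10.7 MHz.
10.7 MHz ≤ fs/2 = 15.6 MHz, appears at 10.7 MHz.
24.7 MHz > fs/2 = 15.6 MHz, folds to fs − 24.7 MHz = 6.5 MHz.
113.45 MHz mod fs = 19.85 MHz.
19.85 MHz > fs/2 = 15.6 MHz, folds to fs − 19.85 MHz = 11.35 MHz.
37.7 MHz mod fs = 6.5 MHz.
6.5 MHz ≤ fs/2 = 15.6 MHz, appears at 6.5 MHz.
24.7 MHz and 37.7 MHz both map to 6.5 MHz.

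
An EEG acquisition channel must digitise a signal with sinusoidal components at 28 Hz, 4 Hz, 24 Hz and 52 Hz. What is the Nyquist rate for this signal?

104 Hz

Highest-frequency component: 52 Hz.
Nyquist rate = 2 × 52 Hz = 104 Hz.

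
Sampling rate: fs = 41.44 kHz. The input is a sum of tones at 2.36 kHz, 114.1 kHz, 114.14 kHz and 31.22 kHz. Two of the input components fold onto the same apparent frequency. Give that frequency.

10.22 kHz

fs/2 = 20.72 kHz.
2.36 kHz ≤ fs/2 = 20.72 kHz, passes unchanged.
114.1 kHz mod fs = 31.22 kHz.
31.22 kHz > fs/2 = 20.72 kHz, folds to fs − 31.22 kHz = 10.22 kHz.
114.14 kHz mod fs = 31.26 kHz.
31.26 kHz > fs/2 = 20.72 kHz, folds to fs − 31.26 kHz = 10.18 kHz.
31.22 kHz > fs/2 = 20.72 kHz, folds to fs − 31.22 kHz = 10.22 kHz.
31.22 kHz and 114.1 kHz both map to 10.22 kHz.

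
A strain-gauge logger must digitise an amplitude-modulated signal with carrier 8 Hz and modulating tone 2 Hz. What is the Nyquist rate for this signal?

20 Hz

AM sidebands sit at fc ± fm = 6 Hz and 10 Hz.
Highest-frequency component: 10 Hz.
Nyquist rate = 2 × 10 Hz = 20 Hz.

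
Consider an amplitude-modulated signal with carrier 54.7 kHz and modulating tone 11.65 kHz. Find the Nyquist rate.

132.7 kHz

AM sidebands sit at fc ± fm = 43.05 kHz and 66.35 kHz.
Highest-frequency component: 66.35 kHz.
Nyquist rate = 2 × 66.35 kHz = 132.7 kHz.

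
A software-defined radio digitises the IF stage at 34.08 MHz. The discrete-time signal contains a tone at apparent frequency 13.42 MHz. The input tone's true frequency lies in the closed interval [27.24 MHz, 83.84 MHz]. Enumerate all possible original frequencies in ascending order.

Frequencies that alias to 13.42 MHz are k·fs ± 13.42 MHz for integer k ≥ 0.
k=0: 13.42 MHz.
k=1: 20.66 MHz, 47.5 MHz.
k=2: 54.74 MHz, 81.58 MHz.
k=3: 88.82 MHz, 115.66 MHz.
Within [27.24 MHz, 83.84 MHz]: 47.5 MHz, 54.74 MHz, 81.58 MHz.

47.5 MHz, 54.74 MHz, 81.58 MHz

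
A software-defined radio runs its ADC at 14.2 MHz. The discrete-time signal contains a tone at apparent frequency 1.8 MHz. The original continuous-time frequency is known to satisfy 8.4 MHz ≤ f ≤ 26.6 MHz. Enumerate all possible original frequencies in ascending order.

12.4 MHz, 16 MHz, 26.6 MHz

Frequencies that alias to 1.8 MHz are k·fs ± 1.8 MHz for integer k ≥ 0.
k=0: 1.8 MHz.
k=1: 12.4 MHz, 16 MHz.
k=2: 26.6 MHz, 30.2 MHz.
k=3: 40.8 MHz, 44.4 MHz.
Within [8.4 MHz, 26.6 MHz]: 12.4 MHz, 16 MHz, 26.6 MHz.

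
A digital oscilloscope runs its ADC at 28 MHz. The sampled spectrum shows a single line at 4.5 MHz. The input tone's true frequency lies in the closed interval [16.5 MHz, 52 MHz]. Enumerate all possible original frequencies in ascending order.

23.5 MHz, 32.5 MHz, 51.5 MHz

Frequencies that alias to 4.5 MHz are k·fs ± 4.5 MHz for integer k ≥ 0.
k=0: 4.5 MHz.
k=1: 23.5 MHz, 32.5 MHz.
k=2: 51.5 MHz, 60.5 MHz.
k=3: 79.5 MHz, 88.5 MHz.
Within [16.5 MHz, 52 MHz]: 23.5 MHz, 32.5 MHz, 51.5 MHz.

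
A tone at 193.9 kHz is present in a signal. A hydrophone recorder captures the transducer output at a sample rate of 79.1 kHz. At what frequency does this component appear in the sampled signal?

193.9 kHz mod fs = 35.7 kHz.
35.7 kHz ≤ fs/2 = 39.55 kHz, appears at 35.7 kHz.

35.7 kHz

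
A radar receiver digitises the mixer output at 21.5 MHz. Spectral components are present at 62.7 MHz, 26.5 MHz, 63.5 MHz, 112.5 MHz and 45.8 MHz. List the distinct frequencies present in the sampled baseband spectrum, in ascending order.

1 MHz, 1.8 MHz, 2.8 MHz, 5 MHz

fs/2 = 10.75 MHz.
62.7 MHz mod fs = 19.7 MHz.
19.7 MHz > fs/2 = 10.75 MHz, folds to fs − 19.7 MHz = 1.8 MHz.
26.5 MHz mod fs = 5 MHz.
5 MHz ≤ fs/2 = 10.75 MHz, appears at 5 MHz.
63.5 MHz mod fs = 20.5 MHz.
20.5 MHz > fs/2 = 10.75 MHz, folds to fs − 20.5 MHz = 1 MHz.
112.5 MHz mod fs = 5 MHz.
5 MHz ≤ fs/2 = 10.75 MHz, appears at 5 MHz.
45.8 MHz mod fs = 2.8 MHz.
2.8 MHz ≤ fs/2 = 10.75 MHz, appears at 2.8 MHz.
Distinct values: {1 MHz, 1.8 MHz, 2.8 MHz, 5 MHz}.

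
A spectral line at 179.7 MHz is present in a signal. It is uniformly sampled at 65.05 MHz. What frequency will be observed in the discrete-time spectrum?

15.45 MHz

179.7 MHz mod fs = 49.6 MHz.
49.6 MHz > fs/2 = 32.525 MHz, folds to fs − 49.6 MHz = 15.45 MHz.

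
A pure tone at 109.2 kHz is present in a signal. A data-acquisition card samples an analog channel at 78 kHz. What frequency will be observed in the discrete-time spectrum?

109.2 kHz mod fs = 31.2 kHz.
31.2 kHz ≤ fs/2 = 39 kHz, appears at 31.2 kHz.

31.2 kHz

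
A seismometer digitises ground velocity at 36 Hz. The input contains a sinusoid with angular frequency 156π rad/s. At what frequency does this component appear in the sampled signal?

6 Hz

ω = 156π rad/s → f = ω/(2π) = 78 Hz.
78 Hz mod fs = 6 Hz.
6 Hz ≤ fs/2 = 18 Hz, appears at 6 Hz.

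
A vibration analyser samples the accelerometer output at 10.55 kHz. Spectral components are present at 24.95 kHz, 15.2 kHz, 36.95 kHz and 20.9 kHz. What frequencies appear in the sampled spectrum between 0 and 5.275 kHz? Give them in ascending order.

fs/2 = 5.275 kHz.
24.95 kHz mod fs = 3.85 kHz.
3.85 kHz ≤ fs/2 = 5.275 kHz, appears at 3.85 kHz.
15.2 kHz mod fs = 4.65 kHz.
4.65 kHz ≤ fs/2 = 5.275 kHz, appears at 4.65 kHz.
36.95 kHz mod fs = 5.3 kHz.
5.3 kHz > fs/2 = 5.275 kHz, folds to fs − 5.3 kHz = 5.25 kHz.
20.9 kHz mod fs = 10.35 kHz.
10.35 kHz > fs/2 = 5.275 kHz, folds to fs − 10.35 kHz = 0.2 kHz.
Distinct values: {0.2 kHz, 3.85 kHz, 4.65 kHz, 5.25 kHz}.

0.2 kHz, 3.85 kHz, 4.65 kHz, 5.25 kHz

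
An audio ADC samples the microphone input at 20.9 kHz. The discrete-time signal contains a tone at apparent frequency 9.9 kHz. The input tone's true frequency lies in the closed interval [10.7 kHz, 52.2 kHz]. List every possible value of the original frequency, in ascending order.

11 kHz, 30.8 kHz, 31.9 kHz, 51.7 kHz

Frequencies that alias to 9.9 kHz are k·fs ± 9.9 kHz for integer k ≥ 0.
k=0: 9.9 kHz.
k=1: 11 kHz, 30.8 kHz.
k=2: 31.9 kHz, 51.7 kHz.
k=3: 52.8 kHz, 72.6 kHz.
Within [10.7 kHz, 52.2 kHz]: 11 kHz, 30.8 kHz, 31.9 kHz, 51.7 kHz.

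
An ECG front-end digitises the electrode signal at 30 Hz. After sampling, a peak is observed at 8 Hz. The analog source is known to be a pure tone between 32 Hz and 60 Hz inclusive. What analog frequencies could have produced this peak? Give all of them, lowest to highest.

38 Hz, 52 Hz

Frequencies that alias to 8 Hz are k·fs ± 8 Hz for integer k ≥ 0.
k=0: 8 Hz.
k=1: 22 Hz, 38 Hz.
k=2: 52 Hz, 68 Hz.
k=3: 82 Hz, 98 Hz.
Within [32 Hz, 60 Hz]: 38 Hz, 52 Hz.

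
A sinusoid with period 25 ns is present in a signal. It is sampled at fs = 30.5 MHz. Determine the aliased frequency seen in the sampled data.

9.5 MHz

T = 25 ns → f = 1/T = 40 MHz.
40 MHz mod fs = 9.5 MHz.
9.5 MHz ≤ fs/2 = 15.25 MHz, appears at 9.5 MHz.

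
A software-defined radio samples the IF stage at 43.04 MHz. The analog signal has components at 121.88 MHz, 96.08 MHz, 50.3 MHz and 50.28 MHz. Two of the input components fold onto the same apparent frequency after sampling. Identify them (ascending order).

fs/2 = 21.52 MHz.
121.88 MHz mod fs = 35.8 MHz.
35.8 MHz > fs/2 = 21.52 MHz, folds to fs − 35.8 MHz = 7.24 MHz.
96.08 MHz mod fs = 10 MHz.
10 MHz ≤ fs/2 = 21.52 MHz, appears at 10 MHz.
50.3 MHz mod fs = 7.26 MHz.
7.26 MHz ≤ fs/2 = 21.52 MHz, appears at 7.26 MHz.
50.28 MHz mod fs = 7.24 MHz.
7.24 MHz ≤ fs/2 = 21.52 MHz, appears at 7.24 MHz.
50.28 MHz and 121.88 MHz both map to 7.24 MHz.

50.28 MHz, 121.88 MHz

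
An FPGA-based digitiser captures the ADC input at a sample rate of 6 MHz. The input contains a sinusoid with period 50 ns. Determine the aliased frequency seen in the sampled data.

2 MHz

T = 50 ns → f = 1/T = 20 MHz.
20 MHz mod fs = 2 MHz.
2 MHz ≤ fs/2 = 3 MHz, appears at 2 MHz.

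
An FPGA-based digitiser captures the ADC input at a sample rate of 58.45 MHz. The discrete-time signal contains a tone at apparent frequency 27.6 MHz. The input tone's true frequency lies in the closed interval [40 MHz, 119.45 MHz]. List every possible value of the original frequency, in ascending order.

Frequencies that alias to 27.6 MHz are k·fs ± 27.6 MHz for integer k ≥ 0.
k=0: 27.6 MHz.
k=1: 30.85 MHz, 86.05 MHz.
k=2: 89.3 MHz, 144.5 MHz.
k=3: 147.75 MHz, 202.95 MHz.
Within [40 MHz, 119.45 MHz]: 86.05 MHz, 89.3 MHz.

86.05 MHz, 89.3 MHz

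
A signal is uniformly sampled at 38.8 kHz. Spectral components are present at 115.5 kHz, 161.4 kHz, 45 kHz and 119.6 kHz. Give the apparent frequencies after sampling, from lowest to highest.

0.9 kHz, 3.2 kHz, 6.2 kHz

fs/2 = 19.4 kHz.
115.5 kHz mod fs = 37.9 kHz.
37.9 kHz > fs/2 = 19.4 kHz, folds to fs − 37.9 kHz = 0.9 kHz.
161.4 kHz mod fs = 6.2 kHz.
6.2 kHz ≤ fs/2 = 19.4 kHz, appears at 6.2 kHz.
45 kHz mod fs = 6.2 kHz.
6.2 kHz ≤ fs/2 = 19.4 kHz, appears at 6.2 kHz.
119.6 kHz mod fs = 3.2 kHz.
3.2 kHz ≤ fs/2 = 19.4 kHz, appears at 3.2 kHz.
Distinct values: {0.9 kHz, 3.2 kHz, 6.2 kHz}.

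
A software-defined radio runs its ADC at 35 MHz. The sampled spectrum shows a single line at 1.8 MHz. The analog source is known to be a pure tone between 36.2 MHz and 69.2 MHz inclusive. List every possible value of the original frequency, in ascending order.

36.8 MHz, 68.2 MHz

Frequencies that alias to 1.8 MHz are k·fs ± 1.8 MHz for integer k ≥ 0.
k=0: 1.8 MHz.
k=1: 33.2 MHz, 36.8 MHz.
k=2: 68.2 MHz, 71.8 MHz.
k=3: 103.2 MHz, 106.8 MHz.
Within [36.2 MHz, 69.2 MHz]: 36.8 MHz, 68.2 MHz.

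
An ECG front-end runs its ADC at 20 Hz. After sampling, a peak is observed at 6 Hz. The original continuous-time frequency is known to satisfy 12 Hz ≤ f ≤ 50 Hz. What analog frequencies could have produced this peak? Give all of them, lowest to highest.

14 Hz, 26 Hz, 34 Hz, 46 Hz

Frequencies that alias to 6 Hz are k·fs ± 6 Hz for integer k ≥ 0.
k=0: 6 Hz.
k=1: 14 Hz, 26 Hz.
k=2: 34 Hz, 46 Hz.
k=3: 54 Hz, 66 Hz.
Within [12 Hz, 50 Hz]: 14 Hz, 26 Hz, 34 Hz, 46 Hz.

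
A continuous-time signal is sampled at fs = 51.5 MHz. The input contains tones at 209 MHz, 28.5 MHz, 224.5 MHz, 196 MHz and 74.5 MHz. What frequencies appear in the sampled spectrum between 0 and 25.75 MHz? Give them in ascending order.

3 MHz, 10 MHz, 18.5 MHz, 23 MHz

fs/2 = 25.75 MHz.
209 MHz mod fs = 3 MHz.
3 MHz ≤ fs/2 = 25.75 MHz, appears at 3 MHz.
28.5 MHz > fs/2 = 25.75 MHz, folds to fs − 28.5 MHz = 23 MHz.
224.5 MHz mod fs = 18.5 MHz.
18.5 MHz ≤ fs/2 = 25.75 MHz, appears at 18.5 MHz.
196 MHz mod fs = 41.5 MHz.
41.5 MHz > fs/2 = 25.75 MHz, folds to fs − 41.5 MHz = 10 MHz.
74.5 MHz mod fs = 23 MHz.
23 MHz ≤ fs/2 = 25.75 MHz, appears at 23 MHz.
Distinct values: {3 MHz, 10 MHz, 18.5 MHz, 23 MHz}.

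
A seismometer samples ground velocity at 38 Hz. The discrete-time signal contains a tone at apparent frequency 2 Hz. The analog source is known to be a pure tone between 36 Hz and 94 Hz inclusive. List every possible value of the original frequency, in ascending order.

Frequencies that alias to 2 Hz are k·fs ± 2 Hz for integer k ≥ 0.
k=0: 2 Hz.
k=1: 36 Hz, 40 Hz.
k=2: 74 Hz, 78 Hz.
k=3: 112 Hz, 116 Hz.
Within [36 Hz, 94 Hz]: 36 Hz, 40 Hz, 74 Hz, 78 Hz.

36 Hz, 40 Hz, 74 Hz, 78 Hz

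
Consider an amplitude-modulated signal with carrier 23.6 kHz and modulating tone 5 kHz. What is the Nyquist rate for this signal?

AM sidebands sit at fc ± fm = 18.6 kHz and 28.6 kHz.
Highest-frequency component: 28.6 kHz.
Nyquist rate = 2 × 28.6 kHz = 57.2 kHz.

57.2 kHz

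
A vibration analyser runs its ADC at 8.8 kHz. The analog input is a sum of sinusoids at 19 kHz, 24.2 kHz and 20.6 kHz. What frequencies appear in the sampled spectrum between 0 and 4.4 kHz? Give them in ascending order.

1.4 kHz, 2.2 kHz, 3 kHz

fs/2 = 4.4 kHz.
19 kHz mod fs = 1.4 kHz.
1.4 kHz ≤ fs/2 = 4.4 kHz, appears at 1.4 kHz.
24.2 kHz mod fs = 6.6 kHz.
6.6 kHz > fs/2 = 4.4 kHz, folds to fs − 6.6 kHz = 2.2 kHz.
20.6 kHz mod fs = 3 kHz.
3 kHz ≤ fs/2 = 4.4 kHz, appears at 3 kHz.
Distinct values: {1.4 kHz, 2.2 kHz, 3 kHz}.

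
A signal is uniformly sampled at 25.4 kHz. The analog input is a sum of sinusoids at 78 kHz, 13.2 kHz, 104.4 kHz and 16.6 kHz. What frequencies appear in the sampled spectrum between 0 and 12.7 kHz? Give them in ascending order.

fs/2 = 12.7 kHz.
78 kHz mod fs = 1.8 kHz.
1.8 kHz ≤ fs/2 = 12.7 kHz, appears at 1.8 kHz.
13.2 kHz > fs/2 = 12.7 kHz, folds to fs − 13.2 kHz = 12.2 kHz.
104.4 kHz mod fs = 2.8 kHz.
2.8 kHz ≤ fs/2 = 12.7 kHz, appears at 2.8 kHz.
16.6 kHz > fs/2 = 12.7 kHz, folds to fs − 16.6 kHz = 8.8 kHz.
Distinct values: {1.8 kHz, 2.8 kHz, 8.8 kHz, 12.2 kHz}.

1.8 kHz, 2.8 kHz, 8.8 kHz, 12.2 kHz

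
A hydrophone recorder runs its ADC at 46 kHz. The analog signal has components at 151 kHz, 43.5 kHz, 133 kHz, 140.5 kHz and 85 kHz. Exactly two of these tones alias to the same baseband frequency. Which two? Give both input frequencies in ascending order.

43.5 kHz, 140.5 kHz

fs/2 = 23 kHz.
151 kHz mod fs = 13 kHz.
13 kHz ≤ fs/2 = 23 kHz, appears at 13 kHz.
43.5 kHz > fs/2 = 23 kHz, folds to fs − 43.5 kHz = 2.5 kHz.
133 kHz mod fs = 41 kHz.
41 kHz > fs/2 = 23 kHz, folds to fs − 41 kHz = 5 kHz.
140.5 kHz mod fs = 2.5 kHz.
2.5 kHz ≤ fs/2 = 23 kHz, appears at 2.5 kHz.
85 kHz mod fs = 39 kHz.
39 kHz > fs/2 = 23 kHz, folds to fs − 39 kHz = 7 kHz.
43.5 kHz and 140.5 kHz both map to 2.5 kHz.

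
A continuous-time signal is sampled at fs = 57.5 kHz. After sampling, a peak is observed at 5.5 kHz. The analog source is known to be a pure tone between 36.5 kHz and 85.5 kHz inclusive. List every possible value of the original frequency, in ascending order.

Frequencies that alias to 5.5 kHz are k·fs ± 5.5 kHz for integer k ≥ 0.
k=0: 5.5 kHz.
k=1: 52 kHz, 63 kHz.
k=2: 109.5 kHz, 120.5 kHz.
Within [36.5 kHz, 85.5 kHz]: 52 kHz, 63 kHz.

52 kHz, 63 kHz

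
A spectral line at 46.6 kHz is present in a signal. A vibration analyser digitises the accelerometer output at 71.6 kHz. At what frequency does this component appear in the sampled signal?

46.6 kHz > fs/2 = 35.8 kHz, folds to fs − 46.6 kHz = 25 kHz.

25 kHz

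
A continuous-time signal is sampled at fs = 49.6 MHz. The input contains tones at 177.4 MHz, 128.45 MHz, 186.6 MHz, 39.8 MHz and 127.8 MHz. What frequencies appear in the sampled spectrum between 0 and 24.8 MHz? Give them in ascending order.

9.8 MHz, 11.8 MHz, 20.35 MHz, 21 MHz

fs/2 = 24.8 MHz.
177.4 MHz mod fs = 28.6 MHz.
28.6 MHz > fs/2 = 24.8 MHz, folds to fs − 28.6 MHz = 21 MHz.
128.45 MHz mod fs = 29.25 MHz.
29.25 MHz > fs/2 = 24.8 MHz, folds to fs − 29.25 MHz = 20.35 MHz.
186.6 MHz mod fs = 37.8 MHz.
37.8 MHz > fs/2 = 24.8 MHz, folds to fs − 37.8 MHz = 11.8 MHz.
39.8 MHz > fs/2 = 24.8 MHz, folds to fs − 39.8 MHz = 9.8 MHz.
127.8 MHz mod fs = 28.6 MHz.
28.6 MHz > fs/2 = 24.8 MHz, folds to fs − 28.6 MHz = 21 MHz.
Distinct values: {9.8 MHz, 11.8 MHz, 20.35 MHz, 21 MHz}.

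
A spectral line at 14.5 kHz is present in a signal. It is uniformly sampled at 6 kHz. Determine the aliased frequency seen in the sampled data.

14.5 kHz mod fs = 2.5 kHz.
2.5 kHz ≤ fs/2 = 3 kHz, appears at 2.5 kHz.

2.5 kHz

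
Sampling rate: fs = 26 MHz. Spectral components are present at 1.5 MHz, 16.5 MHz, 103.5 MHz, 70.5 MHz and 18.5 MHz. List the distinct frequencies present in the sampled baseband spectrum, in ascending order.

fs/2 = 13 MHz.
1.5 MHz ≤ fs/2 = 13 MHz, passes unchanged.
16.5 MHz > fs/2 = 13 MHz, folds to fs − 16.5 MHz = 9.5 MHz.
103.5 MHz mod fs = 25.5 MHz.
25.5 MHz > fs/2 = 13 MHz, folds to fs − 25.5 MHz = 0.5 MHz.
70.5 MHz mod fs = 18.5 MHz.
18.5 MHz > fs/2 = 13 MHz, folds to fs − 18.5 MHz = 7.5 MHz.
18.5 MHz > fs/2 = 13 MHz, folds to fs − 18.5 MHz = 7.5 MHz.
Distinct values: {0.5 MHz, 1.5 MHz, 7.5 MHz, 9.5 MHz}.

0.5 MHz, 1.5 MHz, 7.5 MHz, 9.5 MHz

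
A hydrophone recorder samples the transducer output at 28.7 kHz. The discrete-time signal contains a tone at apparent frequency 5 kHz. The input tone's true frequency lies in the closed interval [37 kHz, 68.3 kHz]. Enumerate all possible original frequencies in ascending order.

Frequencies that alias to 5 kHz are k·fs ± 5 kHz for integer k ≥ 0.
k=0: 5 kHz.
k=1: 23.7 kHz, 33.7 kHz.
k=2: 52.4 kHz, 62.4 kHz.
k=3: 81.1 kHz, 91.1 kHz.
Within [37 kHz, 68.3 kHz]: 52.4 kHz, 62.4 kHz.

52.4 kHz, 62.4 kHz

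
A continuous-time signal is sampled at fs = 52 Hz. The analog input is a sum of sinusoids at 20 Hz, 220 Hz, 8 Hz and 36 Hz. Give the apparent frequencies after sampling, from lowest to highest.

fs/2 = 26 Hz.
20 Hz ≤ fs/2 = 26 Hz, passes unchanged.
220 Hz mod fs = 12 Hz.
12 Hz ≤ fs/2 = 26 Hz, appears at 12 Hz.
8 Hz ≤ fs/2 = 26 Hz, passes unchanged.
36 Hz > fs/2 = 26 Hz, folds to fs − 36 Hz = 16 Hz.
Distinct values: {8 Hz, 12 Hz, 16 Hz, 20 Hz}.

8 Hz, 12 Hz, 16 Hz, 20 Hz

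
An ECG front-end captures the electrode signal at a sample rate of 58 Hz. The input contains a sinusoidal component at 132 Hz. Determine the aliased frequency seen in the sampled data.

16 Hz

132 Hz mod fs = 16 Hz.
16 Hz ≤ fs/2 = 29 Hz, appears at 16 Hz.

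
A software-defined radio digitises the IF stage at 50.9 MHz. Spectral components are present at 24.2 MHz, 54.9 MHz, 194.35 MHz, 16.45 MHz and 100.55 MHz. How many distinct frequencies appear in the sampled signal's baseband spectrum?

5

fs/2 = 25.45 MHz.
24.2 MHz ≤ fs/2 = 25.45 MHz, passes unchanged.
54.9 MHz mod fs = 4 MHz.
4 MHz ≤ fs/2 = 25.45 MHz, appears at 4 MHz.
194.35 MHz mod fs = 41.65 MHz.
41.65 MHz > fs/2 = 25.45 MHz, folds to fs − 41.65 MHz = 9.25 MHz.
16.45 MHz ≤ fs/2 = 25.45 MHz, passes unchanged.
100.55 MHz mod fs = 49.65 MHz.
49.65 MHz > fs/2 = 25.45 MHz, folds to fs − 49.65 MHz = 1.25 MHz.
Distinct values: {1.25 MHz, 4 MHz, 9.25 MHz, 16.45 MHz, 24.2 MHz} → 5.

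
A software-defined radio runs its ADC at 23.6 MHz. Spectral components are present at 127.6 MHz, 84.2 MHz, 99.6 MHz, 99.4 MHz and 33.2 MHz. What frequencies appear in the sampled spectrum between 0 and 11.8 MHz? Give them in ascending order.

fs/2 = 11.8 MHz.
127.6 MHz mod fs = 9.6 MHz.
9.6 MHz ≤ fs/2 = 11.8 MHz, appears at 9.6 MHz.
84.2 MHz mod fs = 13.4 MHz.
13.4 MHz > fs/2 = 11.8 MHz, folds to fs − 13.4 MHz = 10.2 MHz.
99.6 MHz mod fs = 5.2 MHz.
5.2 MHz ≤ fs/2 = 11.8 MHz, appears at 5.2 MHz.
99.4 MHz mod fs = 5 MHz.
5 MHz ≤ fs/2 = 11.8 MHz, appears at 5 MHz.
33.2 MHz mod fs = 9.6 MHz.
9.6 MHz ≤ fs/2 = 11.8 MHz, appears at 9.6 MHz.
Distinct values: {5 MHz, 5.2 MHz, 9.6 MHz, 10.2 MHz}.

5 MHz, 5.2 MHz, 9.6 MHz, 10.2 MHz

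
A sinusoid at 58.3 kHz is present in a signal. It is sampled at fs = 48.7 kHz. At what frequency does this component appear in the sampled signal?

9.6 kHz

58.3 kHz mod fs = 9.6 kHz.
9.6 kHz ≤ fs/2 = 24.35 kHz, appears at 9.6 kHz.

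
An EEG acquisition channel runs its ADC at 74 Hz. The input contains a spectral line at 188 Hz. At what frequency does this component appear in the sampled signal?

188 Hz mod fs = 40 Hz.
40 Hz > fs/2 = 37 Hz, folds to fs − 40 Hz = 34 Hz.

34 Hz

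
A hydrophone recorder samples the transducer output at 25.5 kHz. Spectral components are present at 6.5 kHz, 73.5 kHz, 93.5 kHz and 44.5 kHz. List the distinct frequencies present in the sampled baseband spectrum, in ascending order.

3 kHz, 6.5 kHz, 8.5 kHz

fs/2 = 12.75 kHz.
6.5 kHz ≤ fs/2 = 12.75 kHz, passes unchanged.
73.5 kHz mod fs = 22.5 kHz.
22.5 kHz > fs/2 = 12.75 kHz, folds to fs − 22.5 kHz = 3 kHz.
93.5 kHz mod fs = 17 kHz.
17 kHz > fs/2 = 12.75 kHz, folds to fs − 17 kHz = 8.5 kHz.
44.5 kHz mod fs = 19 kHz.
19 kHz > fs/2 = 12.75 kHz, folds to fs − 19 kHz = 6.5 kHz.
Distinct values: {3 kHz, 6.5 kHz, 8.5 kHz}.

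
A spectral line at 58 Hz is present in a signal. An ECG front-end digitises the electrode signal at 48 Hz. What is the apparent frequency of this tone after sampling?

10 Hz

58 Hz mod fs = 10 Hz.
10 Hz ≤ fs/2 = 24 Hz, appears at 10 Hz.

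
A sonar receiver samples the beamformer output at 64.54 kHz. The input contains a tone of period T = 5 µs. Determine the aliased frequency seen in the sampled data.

T = 5 µs → f = 1/T = 200 kHz.
200 kHz mod fs = 6.38 kHz.
6.38 kHz ≤ fs/2 = 32.27 kHz, appears at 6.38 kHz.

6.38 kHz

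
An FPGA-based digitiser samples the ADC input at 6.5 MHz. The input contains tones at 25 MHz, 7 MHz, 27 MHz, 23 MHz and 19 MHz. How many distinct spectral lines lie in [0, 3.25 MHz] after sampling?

fs/2 = 3.25 MHz.
25 MHz mod fs = 5.5 MHz.
5.5 MHz > fs/2 = 3.25 MHz, folds to fs − 5.5 MHz = 1 MHz.
7 MHz mod fs = 0.5 MHz.
0.5 MHz ≤ fs/2 = 3.25 MHz, appears at 0.5 MHz.
27 MHz mod fs = 1 MHz.
1 MHz ≤ fs/2 = 3.25 MHz, appears at 1 MHz.
23 MHz mod fs = 3.5 MHz.
3.5 MHz > fs/2 = 3.25 MHz, folds to fs − 3.5 MHz = 3 MHz.
19 MHz mod fs = 6 MHz.
6 MHz > fs/2 = 3.25 MHz, folds to fs − 6 MHz = 0.5 MHz.
Distinct values: {0.5 MHz, 1 MHz, 3 MHz} → 3.

3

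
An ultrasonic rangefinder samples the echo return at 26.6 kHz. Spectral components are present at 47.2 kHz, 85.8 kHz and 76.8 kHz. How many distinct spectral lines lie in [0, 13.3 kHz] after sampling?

2

fs/2 = 13.3 kHz.
47.2 kHz mod fs = 20.6 kHz.
20.6 kHz > fs/2 = 13.3 kHz, folds to fs − 20.6 kHz = 6 kHz.
85.8 kHz mod fs = 6 kHz.
6 kHz ≤ fs/2 = 13.3 kHz, appears at 6 kHz.
76.8 kHz mod fs = 23.6 kHz.
23.6 kHz > fs/2 = 13.3 kHz, folds to fs − 23.6 kHz = 3 kHz.
Distinct values: {3 kHz, 6 kHz} → 2.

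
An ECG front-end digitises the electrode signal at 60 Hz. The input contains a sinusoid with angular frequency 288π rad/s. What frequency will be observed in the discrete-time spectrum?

ω = 288π rad/s → f = ω/(2π) = 144 Hz.
144 Hz mod fs = 24 Hz.
24 Hz ≤ fs/2 = 30 Hz, appears at 24 Hz.

24 Hz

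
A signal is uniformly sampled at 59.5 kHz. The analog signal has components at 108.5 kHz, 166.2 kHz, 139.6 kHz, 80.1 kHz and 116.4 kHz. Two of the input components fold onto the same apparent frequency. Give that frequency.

20.6 kHz

fs/2 = 29.75 kHz.
108.5 kHz mod fs = 49 kHz.
49 kHz > fs/2 = 29.75 kHz, folds to fs − 49 kHz = 10.5 kHz.
166.2 kHz mod fs = 47.2 kHz.
47.2 kHz > fs/2 = 29.75 kHz, folds to fs − 47.2 kHz = 12.3 kHz.
139.6 kHz mod fs = 20.6 kHz.
20.6 kHz ≤ fs/2 = 29.75 kHz, appears at 20.6 kHz.
80.1 kHz mod fs = 20.6 kHz.
20.6 kHz ≤ fs/2 = 29.75 kHz, appears at 20.6 kHz.
116.4 kHz mod fs = 56.9 kHz.
56.9 kHz > fs/2 = 29.75 kHz, folds to fs − 56.9 kHz = 2.6 kHz.
80.1 kHz and 139.6 kHz both map to 20.6 kHz.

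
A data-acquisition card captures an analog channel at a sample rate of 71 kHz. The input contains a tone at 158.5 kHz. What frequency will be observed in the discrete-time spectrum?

16.5 kHz

158.5 kHz mod fs = 16.5 kHz.
16.5 kHz ≤ fs/2 = 35.5 kHz, appears at 16.5 kHz.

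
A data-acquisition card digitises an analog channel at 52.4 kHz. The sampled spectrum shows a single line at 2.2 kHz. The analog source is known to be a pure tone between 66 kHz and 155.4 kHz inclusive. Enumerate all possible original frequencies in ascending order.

Frequencies that alias to 2.2 kHz are k·fs ± 2.2 kHz for integer k ≥ 0.
k=0: 2.2 kHz.
k=1: 50.2 kHz, 54.6 kHz.
k=2: 102.6 kHz, 107 kHz.
k=3: 155 kHz, 159.4 kHz.
k=4: 207.4 kHz, 211.8 kHz.
Within [66 kHz, 155.4 kHz]: 102.6 kHz, 107 kHz, 155 kHz.

102.6 kHz, 107 kHz, 155 kHz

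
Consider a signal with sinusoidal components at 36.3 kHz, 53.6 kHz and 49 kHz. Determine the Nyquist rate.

107.2 kHz

Highest-frequency component: 53.6 kHz.
Nyquist rate = 2 × 53.6 kHz = 107.2 kHz.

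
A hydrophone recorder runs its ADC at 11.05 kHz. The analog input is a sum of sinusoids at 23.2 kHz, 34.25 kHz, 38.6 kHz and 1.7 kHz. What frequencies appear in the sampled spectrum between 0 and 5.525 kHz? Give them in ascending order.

1.1 kHz, 1.7 kHz, 5.45 kHz

fs/2 = 5.525 kHz.
23.2 kHz mod fs = 1.1 kHz.
1.1 kHz ≤ fs/2 = 5.525 kHz, appears at 1.1 kHz.
34.25 kHz mod fs = 1.1 kHz.
1.1 kHz ≤ fs/2 = 5.525 kHz, appears at 1.1 kHz.
38.6 kHz mod fs = 5.45 kHz.
5.45 kHz ≤ fs/2 = 5.525 kHz, appears at 5.45 kHz.
1.7 kHz ≤ fs/2 = 5.525 kHz, passes unchanged.
Distinct values: {1.1 kHz, 1.7 kHz, 5.45 kHz}.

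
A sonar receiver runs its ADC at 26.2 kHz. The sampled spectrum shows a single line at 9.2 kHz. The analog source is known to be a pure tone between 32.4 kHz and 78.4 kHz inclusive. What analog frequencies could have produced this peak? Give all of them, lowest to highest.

35.4 kHz, 43.2 kHz, 61.6 kHz, 69.4 kHz

Frequencies that alias to 9.2 kHz are k·fs ± 9.2 kHz for integer k ≥ 0.
k=0: 9.2 kHz.
k=1: 17 kHz, 35.4 kHz.
k=2: 43.2 kHz, 61.6 kHz.
k=3: 69.4 kHz, 87.8 kHz.
k=4: 95.6 kHz, 114 kHz.
Within [32.4 kHz, 78.4 kHz]: 35.4 kHz, 43.2 kHz, 61.6 kHz, 69.4 kHz.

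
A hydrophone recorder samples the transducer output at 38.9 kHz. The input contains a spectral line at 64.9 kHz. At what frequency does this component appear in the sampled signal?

64.9 kHz mod fs = 26 kHz.
26 kHz > fs/2 = 19.45 kHz, folds to fs − 26 kHz = 12.9 kHz.

12.9 kHz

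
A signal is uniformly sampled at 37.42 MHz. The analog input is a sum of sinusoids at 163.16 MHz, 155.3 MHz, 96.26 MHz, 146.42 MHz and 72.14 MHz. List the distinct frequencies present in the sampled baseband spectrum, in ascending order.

fs/2 = 18.71 MHz.
163.16 MHz mod fs = 13.48 MHz.
13.48 MHz ≤ fs/2 = 18.71 MHz, appears at 13.48 MHz.
155.3 MHz mod fs = 5.62 MHz.
5.62 MHz ≤ fs/2 = 18.71 MHz, appears at 5.62 MHz.
96.26 MHz mod fs = 21.42 MHz.
21.42 MHz > fs/2 = 18.71 MHz, folds to fs − 21.42 MHz = 16 MHz.
146.42 MHz mod fs = 34.16 MHz.
34.16 MHz > fs/2 = 18.71 MHz, folds to fs − 34.16 MHz = 3.26 MHz.
72.14 MHz mod fs = 34.72 MHz.
34.72 MHz > fs/2 = 18.71 MHz, folds to fs − 34.72 MHz = 2.7 MHz.
Distinct values: {2.7 MHz, 3.26 MHz, 5.62 MHz, 13.48 MHz, 16 MHz}.

2.7 MHz, 3.26 MHz, 5.62 MHz, 13.48 MHz, 16 MHz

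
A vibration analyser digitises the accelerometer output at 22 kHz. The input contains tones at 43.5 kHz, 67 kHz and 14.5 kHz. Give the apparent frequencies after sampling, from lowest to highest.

fs/2 = 11 kHz.
43.5 kHz mod fs = 21.5 kHz.
21.5 kHz > fs/2 = 11 kHz, folds to fs − 21.5 kHz = 0.5 kHz.
67 kHz mod fs = 1 kHz.
1 kHz ≤ fs/2 = 11 kHz, appears at 1 kHz.
14.5 kHz > fs/2 = 11 kHz, folds to fs − 14.5 kHz = 7.5 kHz.
Distinct values: {0.5 kHz, 1 kHz, 7.5 kHz}.

0.5 kHz, 1 kHz, 7.5 kHz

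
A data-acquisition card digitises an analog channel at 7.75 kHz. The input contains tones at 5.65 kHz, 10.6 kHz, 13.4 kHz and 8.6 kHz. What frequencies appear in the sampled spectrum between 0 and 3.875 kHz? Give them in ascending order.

fs/2 = 3.875 kHz.
5.65 kHz > fs/2 = 3.875 kHz, folds to fs − 5.65 kHz = 2.1 kHz.
10.6 kHz mod fs = 2.85 kHz.
2.85 kHz ≤ fs/2 = 3.875 kHz, appears at 2.85 kHz.
13.4 kHz mod fs = 5.65 kHz.
5.65 kHz > fs/2 = 3.875 kHz, folds to fs − 5.65 kHz = 2.1 kHz.
8.6 kHz mod fs = 0.85 kHz.
0.85 kHz ≤ fs/2 = 3.875 kHz, appears at 0.85 kHz.
Distinct values: {0.85 kHz, 2.1 kHz, 2.85 kHz}.

0.85 kHz, 2.1 kHz, 2.85 kHz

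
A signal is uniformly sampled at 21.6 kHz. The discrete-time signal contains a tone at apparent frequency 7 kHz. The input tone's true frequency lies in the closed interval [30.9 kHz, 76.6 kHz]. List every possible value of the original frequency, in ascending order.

36.2 kHz, 50.2 kHz, 57.8 kHz, 71.8 kHz

Frequencies that alias to 7 kHz are k·fs ± 7 kHz for integer k ≥ 0.
k=0: 7 kHz.
k=1: 14.6 kHz, 28.6 kHz.
k=2: 36.2 kHz, 50.2 kHz.
k=3: 57.8 kHz, 71.8 kHz.
k=4: 79.4 kHz, 93.4 kHz.
Within [30.9 kHz, 76.6 kHz]: 36.2 kHz, 50.2 kHz, 57.8 kHz, 71.8 kHz.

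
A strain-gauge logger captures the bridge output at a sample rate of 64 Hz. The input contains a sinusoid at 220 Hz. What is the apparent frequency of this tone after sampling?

28 Hz

220 Hz mod fs = 28 Hz.
28 Hz ≤ fs/2 = 32 Hz, appears at 28 Hz.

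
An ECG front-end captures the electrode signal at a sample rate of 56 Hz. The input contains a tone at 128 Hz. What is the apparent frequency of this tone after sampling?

128 Hz mod fs = 16 Hz.
16 Hz ≤ fs/2 = 28 Hz, appears at 16 Hz.

16 Hz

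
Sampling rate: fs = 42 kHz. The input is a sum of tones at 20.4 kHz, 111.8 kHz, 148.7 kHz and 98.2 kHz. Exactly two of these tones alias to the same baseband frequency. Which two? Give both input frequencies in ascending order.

fs/2 = 21 kHz.
20.4 kHz ≤ fs/2 = 21 kHz, passes unchanged.
111.8 kHz mod fs = 27.8 kHz.
27.8 kHz > fs/2 = 21 kHz, folds to fs − 27.8 kHz = 14.2 kHz.
148.7 kHz mod fs = 22.7 kHz.
22.7 kHz > fs/2 = 21 kHz, folds to fs − 22.7 kHz = 19.3 kHz.
98.2 kHz mod fs = 14.2 kHz.
14.2 kHz ≤ fs/2 = 21 kHz, appears at 14.2 kHz.
98.2 kHz and 111.8 kHz both map to 14.2 kHz.

98.2 kHz, 111.8 kHz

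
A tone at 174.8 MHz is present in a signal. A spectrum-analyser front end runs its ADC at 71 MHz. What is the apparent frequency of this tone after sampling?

174.8 MHz mod fs = 32.8 MHz.
32.8 MHz ≤ fs/2 = 35.5 MHz, appears at 32.8 MHz.

32.8 MHz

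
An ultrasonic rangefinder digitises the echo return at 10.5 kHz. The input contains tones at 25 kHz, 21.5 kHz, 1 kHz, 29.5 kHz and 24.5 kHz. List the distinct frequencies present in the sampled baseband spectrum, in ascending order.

fs/2 = 5.25 kHz.
25 kHz mod fs = 4 kHz.
4 kHz ≤ fs/2 = 5.25 kHz, appears at 4 kHz.
21.5 kHz mod fs = 0.5 kHz.
0.5 kHz ≤ fs/2 = 5.25 kHz, appears at 0.5 kHz.
1 kHz ≤ fs/2 = 5.25 kHz, passes unchanged.
29.5 kHz mod fs = 8.5 kHz.
8.5 kHz > fs/2 = 5.25 kHz, folds to fs − 8.5 kHz = 2 kHz.
24.5 kHz mod fs = 3.5 kHz.
3.5 kHz ≤ fs/2 = 5.25 kHz, appears at 3.5 kHz.
Distinct values: {0.5 kHz, 1 kHz, 2 kHz, 3.5 kHz, 4 kHz}.

0.5 kHz, 1 kHz, 2 kHz, 3.5 kHz, 4 kHz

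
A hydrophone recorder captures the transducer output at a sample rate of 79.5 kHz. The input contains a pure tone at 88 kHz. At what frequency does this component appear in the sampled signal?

8.5 kHz

88 kHz mod fs = 8.5 kHz.
8.5 kHz ≤ fs/2 = 39.75 kHz, appears at 8.5 kHz.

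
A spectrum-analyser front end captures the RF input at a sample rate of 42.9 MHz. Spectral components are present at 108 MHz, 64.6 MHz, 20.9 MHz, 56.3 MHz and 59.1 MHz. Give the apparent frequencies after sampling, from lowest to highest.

fs/2 = 21.45 MHz.
108 MHz mod fs = 22.2 MHz.
22.2 MHz > fs/2 = 21.45 MHz, folds to fs − 22.2 MHz = 20.7 MHz.
64.6 MHz mod fs = 21.7 MHz.
21.7 MHz > fs/2 = 21.45 MHz, folds to fs − 21.7 MHz = 21.2 MHz.
20.9 MHz ≤ fs/2 = 21.45 MHz, passes unchanged.
56.3 MHz mod fs = 13.4 MHz.
13.4 MHz ≤ fs/2 = 21.45 MHz, appears at 13.4 MHz.
59.1 MHz mod fs = 16.2 MHz.
16.2 MHz ≤ fs/2 = 21.45 MHz, appears at 16.2 MHz.
Distinct values: {13.4 MHz, 16.2 MHz, 20.7 MHz, 20.9 MHz, 21.2 MHz}.

13.4 MHz, 16.2 MHz, 20.7 MHz, 20.9 MHz, 21.2 MHz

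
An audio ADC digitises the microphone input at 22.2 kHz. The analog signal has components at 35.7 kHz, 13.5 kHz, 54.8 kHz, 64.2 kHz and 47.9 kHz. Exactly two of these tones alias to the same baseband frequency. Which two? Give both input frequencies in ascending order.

13.5 kHz, 35.7 kHz

fs/2 = 11.1 kHz.
35.7 kHz mod fs = 13.5 kHz.
13.5 kHz > fs/2 = 11.1 kHz, folds to fs − 13.5 kHz = 8.7 kHz.
13.5 kHz > fs/2 = 11.1 kHz, folds to fs − 13.5 kHz = 8.7 kHz.
54.8 kHz mod fs = 10.4 kHz.
10.4 kHz ≤ fs/2 = 11.1 kHz, appears at 10.4 kHz.
64.2 kHz mod fs = 19.8 kHz.
19.8 kHz > fs/2 = 11.1 kHz, folds to fs − 19.8 kHz = 2.4 kHz.
47.9 kHz mod fs = 3.5 kHz.
3.5 kHz ≤ fs/2 = 11.1 kHz, appears at 3.5 kHz.
13.5 kHz and 35.7 kHz both map to 8.7 kHz.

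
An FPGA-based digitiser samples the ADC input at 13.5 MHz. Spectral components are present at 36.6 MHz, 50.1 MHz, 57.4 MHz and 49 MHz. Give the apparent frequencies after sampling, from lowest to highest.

fs/2 = 6.75 MHz.
36.6 MHz mod fs = 9.6 MHz.
9.6 MHz > fs/2 = 6.75 MHz, folds to fs − 9.6 MHz = 3.9 MHz.
50.1 MHz mod fs = 9.6 MHz.
9.6 MHz > fs/2 = 6.75 MHz, folds to fs − 9.6 MHz = 3.9 MHz.
57.4 MHz mod fs = 3.4 MHz.
3.4 MHz ≤ fs/2 = 6.75 MHz, appears at 3.4 MHz.
49 MHz mod fs = 8.5 MHz.
8.5 MHz > fs/2 = 6.75 MHz, folds to fs − 8.5 MHz = 5 MHz.
Distinct values: {3.4 MHz, 3.9 MHz, 5 MHz}.

3.4 MHz, 3.9 MHz, 5 MHz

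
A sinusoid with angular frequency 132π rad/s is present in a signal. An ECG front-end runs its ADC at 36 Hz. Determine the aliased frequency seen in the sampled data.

ω = 132π rad/s → f = ω/(2π) = 66 Hz.
66 Hz mod fs = 30 Hz.
30 Hz > fs/2 = 18 Hz, folds to fs − 30 Hz = 6 Hz.

6 Hz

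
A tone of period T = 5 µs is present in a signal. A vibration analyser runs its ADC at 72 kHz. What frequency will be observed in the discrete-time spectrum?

T = 5 µs → f = 1/T = 200 kHz.
200 kHz mod fs = 56 kHz.
56 kHz > fs/2 = 36 kHz, folds to fs − 56 kHz = 16 kHz.

16 kHz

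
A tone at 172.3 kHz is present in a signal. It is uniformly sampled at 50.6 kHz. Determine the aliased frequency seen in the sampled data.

172.3 kHz mod fs = 20.5 kHz.
20.5 kHz ≤ fs/2 = 25.3 kHz, appears at 20.5 kHz.

20.5 kHz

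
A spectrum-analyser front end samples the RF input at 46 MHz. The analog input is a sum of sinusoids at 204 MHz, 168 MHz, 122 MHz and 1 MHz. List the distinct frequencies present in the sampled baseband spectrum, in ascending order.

fs/2 = 23 MHz.
204 MHz mod fs = 20 MHz.
20 MHz ≤ fs/2 = 23 MHz, appears at 20 MHz.
168 MHz mod fs = 30 MHz.
30 MHz > fs/2 = 23 MHz, folds to fs − 30 MHz = 16 MHz.
122 MHz mod fs = 30 MHz.
30 MHz > fs/2 = 23 MHz, folds to fs − 30 MHz = 16 MHz.
1 MHz ≤ fs/2 = 23 MHz, passes unchanged.
Distinct values: {1 MHz, 16 MHz, 20 MHz}.

1 MHz, 16 MHz, 20 MHz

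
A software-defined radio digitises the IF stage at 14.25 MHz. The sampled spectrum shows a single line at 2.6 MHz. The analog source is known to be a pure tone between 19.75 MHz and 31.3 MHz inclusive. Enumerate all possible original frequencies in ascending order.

Frequencies that alias to 2.6 MHz are k·fs ± 2.6 MHz for integer k ≥ 0.
k=0: 2.6 MHz.
k=1: 11.65 MHz, 16.85 MHz.
k=2: 25.9 MHz, 31.1 MHz.
k=3: 40.15 MHz, 45.35 MHz.
Within [19.75 MHz, 31.3 MHz]: 25.9 MHz, 31.1 MHz.

25.9 MHz, 31.1 MHz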